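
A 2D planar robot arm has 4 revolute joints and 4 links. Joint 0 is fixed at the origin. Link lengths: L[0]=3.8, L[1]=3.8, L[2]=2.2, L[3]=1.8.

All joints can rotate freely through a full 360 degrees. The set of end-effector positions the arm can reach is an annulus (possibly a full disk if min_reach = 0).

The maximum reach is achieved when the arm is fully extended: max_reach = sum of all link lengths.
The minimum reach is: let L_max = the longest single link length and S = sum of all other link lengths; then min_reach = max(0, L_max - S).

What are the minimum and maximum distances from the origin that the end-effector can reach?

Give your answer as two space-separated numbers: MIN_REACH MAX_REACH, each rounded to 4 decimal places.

Link lengths: [3.8, 3.8, 2.2, 1.8]
max_reach = 3.8 + 3.8 + 2.2 + 1.8 = 11.6
L_max = max([3.8, 3.8, 2.2, 1.8]) = 3.8
S (sum of others) = 11.6 - 3.8 = 7.8
min_reach = max(0, 3.8 - 7.8) = max(0, -4) = 0

Answer: 0.0000 11.6000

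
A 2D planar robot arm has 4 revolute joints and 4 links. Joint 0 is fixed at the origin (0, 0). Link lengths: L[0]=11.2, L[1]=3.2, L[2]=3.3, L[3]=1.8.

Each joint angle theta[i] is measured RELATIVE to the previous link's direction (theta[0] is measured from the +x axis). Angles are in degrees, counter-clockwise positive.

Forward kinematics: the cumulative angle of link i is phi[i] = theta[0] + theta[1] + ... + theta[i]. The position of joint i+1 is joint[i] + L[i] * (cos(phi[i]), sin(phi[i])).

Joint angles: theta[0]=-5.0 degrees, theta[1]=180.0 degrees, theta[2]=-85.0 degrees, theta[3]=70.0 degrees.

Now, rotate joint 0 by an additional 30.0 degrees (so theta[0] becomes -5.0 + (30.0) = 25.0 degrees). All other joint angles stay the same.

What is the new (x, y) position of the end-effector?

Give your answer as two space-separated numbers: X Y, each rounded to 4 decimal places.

joint[0] = (0.0000, 0.0000)  (base)
link 0: phi[0] = 25 = 25 deg
  cos(25 deg) = 0.9063, sin(25 deg) = 0.4226
  joint[1] = (0.0000, 0.0000) + 11.2 * (0.9063, 0.4226) = (0.0000 + 10.1506, 0.0000 + 4.7333) = (10.1506, 4.7333)
link 1: phi[1] = 25 + 180 = 205 deg
  cos(205 deg) = -0.9063, sin(205 deg) = -0.4226
  joint[2] = (10.1506, 4.7333) + 3.2 * (-0.9063, -0.4226) = (10.1506 + -2.9002, 4.7333 + -1.3524) = (7.2505, 3.3809)
link 2: phi[2] = 25 + 180 + -85 = 120 deg
  cos(120 deg) = -0.5000, sin(120 deg) = 0.8660
  joint[3] = (7.2505, 3.3809) + 3.3 * (-0.5000, 0.8660) = (7.2505 + -1.6500, 3.3809 + 2.8579) = (5.6005, 6.2388)
link 3: phi[3] = 25 + 180 + -85 + 70 = 190 deg
  cos(190 deg) = -0.9848, sin(190 deg) = -0.1736
  joint[4] = (5.6005, 6.2388) + 1.8 * (-0.9848, -0.1736) = (5.6005 + -1.7727, 6.2388 + -0.3126) = (3.8278, 5.9263)
End effector: (3.8278, 5.9263)

Answer: 3.8278 5.9263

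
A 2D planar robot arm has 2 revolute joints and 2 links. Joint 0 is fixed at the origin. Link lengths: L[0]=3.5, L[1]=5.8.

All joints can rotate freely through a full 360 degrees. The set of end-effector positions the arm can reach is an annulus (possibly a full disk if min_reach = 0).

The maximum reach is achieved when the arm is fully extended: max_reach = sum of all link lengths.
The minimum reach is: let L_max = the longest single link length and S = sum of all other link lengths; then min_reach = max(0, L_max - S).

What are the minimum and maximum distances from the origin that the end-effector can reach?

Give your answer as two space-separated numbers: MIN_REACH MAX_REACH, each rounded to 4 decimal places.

Link lengths: [3.5, 5.8]
max_reach = 3.5 + 5.8 = 9.3
L_max = max([3.5, 5.8]) = 5.8
S (sum of others) = 9.3 - 5.8 = 3.5
min_reach = max(0, 5.8 - 3.5) = max(0, 2.3) = 2.3

Answer: 2.3000 9.3000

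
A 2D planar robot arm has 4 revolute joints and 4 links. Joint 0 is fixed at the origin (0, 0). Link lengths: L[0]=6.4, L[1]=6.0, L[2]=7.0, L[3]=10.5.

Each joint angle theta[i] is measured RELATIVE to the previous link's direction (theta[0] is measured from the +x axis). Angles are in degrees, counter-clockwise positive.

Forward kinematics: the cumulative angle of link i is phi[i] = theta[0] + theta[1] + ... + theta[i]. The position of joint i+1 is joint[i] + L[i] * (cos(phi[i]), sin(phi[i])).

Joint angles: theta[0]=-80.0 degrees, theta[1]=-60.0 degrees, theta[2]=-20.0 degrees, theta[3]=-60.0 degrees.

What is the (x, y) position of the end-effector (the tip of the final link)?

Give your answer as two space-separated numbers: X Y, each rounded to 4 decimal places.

Answer: -18.1062 -5.8044

Derivation:
joint[0] = (0.0000, 0.0000)  (base)
link 0: phi[0] = -80 = -80 deg
  cos(-80 deg) = 0.1736, sin(-80 deg) = -0.9848
  joint[1] = (0.0000, 0.0000) + 6.4 * (0.1736, -0.9848) = (0.0000 + 1.1113, 0.0000 + -6.3028) = (1.1113, -6.3028)
link 1: phi[1] = -80 + -60 = -140 deg
  cos(-140 deg) = -0.7660, sin(-140 deg) = -0.6428
  joint[2] = (1.1113, -6.3028) + 6 * (-0.7660, -0.6428) = (1.1113 + -4.5963, -6.3028 + -3.8567) = (-3.4849, -10.1595)
link 2: phi[2] = -80 + -60 + -20 = -160 deg
  cos(-160 deg) = -0.9397, sin(-160 deg) = -0.3420
  joint[3] = (-3.4849, -10.1595) + 7 * (-0.9397, -0.3420) = (-3.4849 + -6.5778, -10.1595 + -2.3941) = (-10.0628, -12.5536)
link 3: phi[3] = -80 + -60 + -20 + -60 = -220 deg
  cos(-220 deg) = -0.7660, sin(-220 deg) = 0.6428
  joint[4] = (-10.0628, -12.5536) + 10.5 * (-0.7660, 0.6428) = (-10.0628 + -8.0435, -12.5536 + 6.7493) = (-18.1062, -5.8044)
End effector: (-18.1062, -5.8044)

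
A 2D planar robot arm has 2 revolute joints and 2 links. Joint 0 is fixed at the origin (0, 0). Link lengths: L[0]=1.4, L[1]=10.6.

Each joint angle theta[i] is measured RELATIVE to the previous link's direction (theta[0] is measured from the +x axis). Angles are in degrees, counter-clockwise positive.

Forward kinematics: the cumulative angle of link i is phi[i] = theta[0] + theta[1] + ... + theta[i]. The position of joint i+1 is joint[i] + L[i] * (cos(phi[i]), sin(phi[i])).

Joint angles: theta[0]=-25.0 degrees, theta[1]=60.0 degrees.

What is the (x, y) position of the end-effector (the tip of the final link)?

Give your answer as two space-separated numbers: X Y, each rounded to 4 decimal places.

joint[0] = (0.0000, 0.0000)  (base)
link 0: phi[0] = -25 = -25 deg
  cos(-25 deg) = 0.9063, sin(-25 deg) = -0.4226
  joint[1] = (0.0000, 0.0000) + 1.4 * (0.9063, -0.4226) = (0.0000 + 1.2688, 0.0000 + -0.5917) = (1.2688, -0.5917)
link 1: phi[1] = -25 + 60 = 35 deg
  cos(35 deg) = 0.8192, sin(35 deg) = 0.5736
  joint[2] = (1.2688, -0.5917) + 10.6 * (0.8192, 0.5736) = (1.2688 + 8.6830, -0.5917 + 6.0799) = (9.9518, 5.4882)
End effector: (9.9518, 5.4882)

Answer: 9.9518 5.4882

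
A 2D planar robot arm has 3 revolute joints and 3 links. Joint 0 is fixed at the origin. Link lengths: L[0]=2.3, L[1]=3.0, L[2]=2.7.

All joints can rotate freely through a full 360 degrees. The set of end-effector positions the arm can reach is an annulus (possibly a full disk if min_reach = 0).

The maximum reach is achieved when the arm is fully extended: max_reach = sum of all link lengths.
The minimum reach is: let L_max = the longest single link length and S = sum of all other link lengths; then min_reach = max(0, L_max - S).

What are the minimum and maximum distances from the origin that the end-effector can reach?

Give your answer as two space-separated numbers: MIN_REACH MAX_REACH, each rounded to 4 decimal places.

Link lengths: [2.3, 3.0, 2.7]
max_reach = 2.3 + 3 + 2.7 = 8
L_max = max([2.3, 3.0, 2.7]) = 3
S (sum of others) = 8 - 3 = 5
min_reach = max(0, 3 - 5) = max(0, -2) = 0

Answer: 0.0000 8.0000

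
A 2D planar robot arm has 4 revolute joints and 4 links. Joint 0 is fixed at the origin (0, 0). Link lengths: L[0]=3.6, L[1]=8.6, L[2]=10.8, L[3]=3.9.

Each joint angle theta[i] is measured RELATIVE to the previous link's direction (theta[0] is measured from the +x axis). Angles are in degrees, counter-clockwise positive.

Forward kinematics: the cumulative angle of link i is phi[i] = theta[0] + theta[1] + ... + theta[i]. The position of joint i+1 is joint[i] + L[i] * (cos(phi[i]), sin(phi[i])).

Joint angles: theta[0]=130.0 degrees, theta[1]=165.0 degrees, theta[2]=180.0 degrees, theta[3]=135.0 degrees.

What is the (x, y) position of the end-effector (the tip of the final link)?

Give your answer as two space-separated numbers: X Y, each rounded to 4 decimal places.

Answer: -4.5777 1.0868

Derivation:
joint[0] = (0.0000, 0.0000)  (base)
link 0: phi[0] = 130 = 130 deg
  cos(130 deg) = -0.6428, sin(130 deg) = 0.7660
  joint[1] = (0.0000, 0.0000) + 3.6 * (-0.6428, 0.7660) = (0.0000 + -2.3140, 0.0000 + 2.7578) = (-2.3140, 2.7578)
link 1: phi[1] = 130 + 165 = 295 deg
  cos(295 deg) = 0.4226, sin(295 deg) = -0.9063
  joint[2] = (-2.3140, 2.7578) + 8.6 * (0.4226, -0.9063) = (-2.3140 + 3.6345, 2.7578 + -7.7942) = (1.3205, -5.0365)
link 2: phi[2] = 130 + 165 + 180 = 475 deg
  cos(475 deg) = -0.4226, sin(475 deg) = 0.9063
  joint[3] = (1.3205, -5.0365) + 10.8 * (-0.4226, 0.9063) = (1.3205 + -4.5643, -5.0365 + 9.7881) = (-3.2438, 4.7516)
link 3: phi[3] = 130 + 165 + 180 + 135 = 610 deg
  cos(610 deg) = -0.3420, sin(610 deg) = -0.9397
  joint[4] = (-3.2438, 4.7516) + 3.9 * (-0.3420, -0.9397) = (-3.2438 + -1.3339, 4.7516 + -3.6648) = (-4.5777, 1.0868)
End effector: (-4.5777, 1.0868)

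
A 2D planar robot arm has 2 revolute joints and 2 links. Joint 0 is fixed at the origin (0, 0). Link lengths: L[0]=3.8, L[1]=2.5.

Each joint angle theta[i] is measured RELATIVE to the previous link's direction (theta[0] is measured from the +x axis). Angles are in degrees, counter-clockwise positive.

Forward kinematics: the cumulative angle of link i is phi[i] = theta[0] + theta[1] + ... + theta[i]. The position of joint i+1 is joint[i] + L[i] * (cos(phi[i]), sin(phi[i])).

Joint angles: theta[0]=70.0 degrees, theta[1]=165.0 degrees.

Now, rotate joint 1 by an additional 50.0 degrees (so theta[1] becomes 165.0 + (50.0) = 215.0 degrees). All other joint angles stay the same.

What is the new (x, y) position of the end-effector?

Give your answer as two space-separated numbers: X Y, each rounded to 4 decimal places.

joint[0] = (0.0000, 0.0000)  (base)
link 0: phi[0] = 70 = 70 deg
  cos(70 deg) = 0.3420, sin(70 deg) = 0.9397
  joint[1] = (0.0000, 0.0000) + 3.8 * (0.3420, 0.9397) = (0.0000 + 1.2997, 0.0000 + 3.5708) = (1.2997, 3.5708)
link 1: phi[1] = 70 + 215 = 285 deg
  cos(285 deg) = 0.2588, sin(285 deg) = -0.9659
  joint[2] = (1.2997, 3.5708) + 2.5 * (0.2588, -0.9659) = (1.2997 + 0.6470, 3.5708 + -2.4148) = (1.9467, 1.1560)
End effector: (1.9467, 1.1560)

Answer: 1.9467 1.1560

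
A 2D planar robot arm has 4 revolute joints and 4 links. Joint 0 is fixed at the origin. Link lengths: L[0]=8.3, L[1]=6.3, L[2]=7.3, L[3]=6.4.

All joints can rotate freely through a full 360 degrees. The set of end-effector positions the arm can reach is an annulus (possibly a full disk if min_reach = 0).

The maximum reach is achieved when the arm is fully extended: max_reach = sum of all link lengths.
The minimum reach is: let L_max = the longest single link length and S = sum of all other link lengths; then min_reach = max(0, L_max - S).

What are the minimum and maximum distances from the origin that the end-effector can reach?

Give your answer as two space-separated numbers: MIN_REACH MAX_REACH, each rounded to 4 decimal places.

Answer: 0.0000 28.3000

Derivation:
Link lengths: [8.3, 6.3, 7.3, 6.4]
max_reach = 8.3 + 6.3 + 7.3 + 6.4 = 28.3
L_max = max([8.3, 6.3, 7.3, 6.4]) = 8.3
S (sum of others) = 28.3 - 8.3 = 20
min_reach = max(0, 8.3 - 20) = max(0, -11.7) = 0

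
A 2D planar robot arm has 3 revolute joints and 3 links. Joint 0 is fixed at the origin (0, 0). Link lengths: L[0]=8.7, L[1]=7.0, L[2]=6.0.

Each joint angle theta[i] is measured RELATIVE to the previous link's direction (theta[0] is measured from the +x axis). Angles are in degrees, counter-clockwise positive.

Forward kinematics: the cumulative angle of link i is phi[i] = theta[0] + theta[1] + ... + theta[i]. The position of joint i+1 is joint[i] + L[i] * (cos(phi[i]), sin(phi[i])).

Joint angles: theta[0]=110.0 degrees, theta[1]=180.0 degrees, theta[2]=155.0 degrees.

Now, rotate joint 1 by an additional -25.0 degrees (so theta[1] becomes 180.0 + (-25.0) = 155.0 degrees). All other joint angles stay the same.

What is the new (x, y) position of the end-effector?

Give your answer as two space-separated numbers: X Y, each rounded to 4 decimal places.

Answer: -0.5857 6.3981

Derivation:
joint[0] = (0.0000, 0.0000)  (base)
link 0: phi[0] = 110 = 110 deg
  cos(110 deg) = -0.3420, sin(110 deg) = 0.9397
  joint[1] = (0.0000, 0.0000) + 8.7 * (-0.3420, 0.9397) = (0.0000 + -2.9756, 0.0000 + 8.1753) = (-2.9756, 8.1753)
link 1: phi[1] = 110 + 155 = 265 deg
  cos(265 deg) = -0.0872, sin(265 deg) = -0.9962
  joint[2] = (-2.9756, 8.1753) + 7 * (-0.0872, -0.9962) = (-2.9756 + -0.6101, 8.1753 + -6.9734) = (-3.5857, 1.2020)
link 2: phi[2] = 110 + 155 + 155 = 420 deg
  cos(420 deg) = 0.5000, sin(420 deg) = 0.8660
  joint[3] = (-3.5857, 1.2020) + 6 * (0.5000, 0.8660) = (-3.5857 + 3.0000, 1.2020 + 5.1962) = (-0.5857, 6.3981)
End effector: (-0.5857, 6.3981)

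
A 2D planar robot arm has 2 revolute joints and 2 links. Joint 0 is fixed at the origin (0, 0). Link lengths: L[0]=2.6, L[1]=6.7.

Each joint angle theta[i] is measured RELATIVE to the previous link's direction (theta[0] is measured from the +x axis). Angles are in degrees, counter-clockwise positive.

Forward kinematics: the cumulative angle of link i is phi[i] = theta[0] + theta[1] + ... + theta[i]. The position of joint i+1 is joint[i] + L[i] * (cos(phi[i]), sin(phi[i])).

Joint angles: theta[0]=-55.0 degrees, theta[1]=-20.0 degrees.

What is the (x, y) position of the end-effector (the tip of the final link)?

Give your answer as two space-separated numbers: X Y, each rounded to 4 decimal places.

Answer: 3.2254 -8.6015

Derivation:
joint[0] = (0.0000, 0.0000)  (base)
link 0: phi[0] = -55 = -55 deg
  cos(-55 deg) = 0.5736, sin(-55 deg) = -0.8192
  joint[1] = (0.0000, 0.0000) + 2.6 * (0.5736, -0.8192) = (0.0000 + 1.4913, 0.0000 + -2.1298) = (1.4913, -2.1298)
link 1: phi[1] = -55 + -20 = -75 deg
  cos(-75 deg) = 0.2588, sin(-75 deg) = -0.9659
  joint[2] = (1.4913, -2.1298) + 6.7 * (0.2588, -0.9659) = (1.4913 + 1.7341, -2.1298 + -6.4717) = (3.2254, -8.6015)
End effector: (3.2254, -8.6015)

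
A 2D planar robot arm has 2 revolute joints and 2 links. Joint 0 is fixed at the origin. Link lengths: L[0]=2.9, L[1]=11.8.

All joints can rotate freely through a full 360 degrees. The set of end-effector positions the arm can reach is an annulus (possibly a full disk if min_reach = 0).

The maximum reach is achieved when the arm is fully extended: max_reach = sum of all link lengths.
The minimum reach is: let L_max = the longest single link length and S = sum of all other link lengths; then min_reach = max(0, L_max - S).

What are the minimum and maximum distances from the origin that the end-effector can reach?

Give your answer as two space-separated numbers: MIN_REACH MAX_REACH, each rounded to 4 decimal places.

Link lengths: [2.9, 11.8]
max_reach = 2.9 + 11.8 = 14.7
L_max = max([2.9, 11.8]) = 11.8
S (sum of others) = 14.7 - 11.8 = 2.9
min_reach = max(0, 11.8 - 2.9) = max(0, 8.9) = 8.9

Answer: 8.9000 14.7000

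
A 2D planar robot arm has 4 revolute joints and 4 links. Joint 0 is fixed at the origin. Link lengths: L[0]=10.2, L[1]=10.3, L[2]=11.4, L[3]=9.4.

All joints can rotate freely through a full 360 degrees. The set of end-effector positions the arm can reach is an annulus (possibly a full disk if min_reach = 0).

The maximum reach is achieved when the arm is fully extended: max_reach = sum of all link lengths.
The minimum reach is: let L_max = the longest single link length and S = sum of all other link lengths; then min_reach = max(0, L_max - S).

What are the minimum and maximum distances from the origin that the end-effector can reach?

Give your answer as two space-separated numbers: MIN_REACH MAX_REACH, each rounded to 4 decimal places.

Answer: 0.0000 41.3000

Derivation:
Link lengths: [10.2, 10.3, 11.4, 9.4]
max_reach = 10.2 + 10.3 + 11.4 + 9.4 = 41.3
L_max = max([10.2, 10.3, 11.4, 9.4]) = 11.4
S (sum of others) = 41.3 - 11.4 = 29.9
min_reach = max(0, 11.4 - 29.9) = max(0, -18.5) = 0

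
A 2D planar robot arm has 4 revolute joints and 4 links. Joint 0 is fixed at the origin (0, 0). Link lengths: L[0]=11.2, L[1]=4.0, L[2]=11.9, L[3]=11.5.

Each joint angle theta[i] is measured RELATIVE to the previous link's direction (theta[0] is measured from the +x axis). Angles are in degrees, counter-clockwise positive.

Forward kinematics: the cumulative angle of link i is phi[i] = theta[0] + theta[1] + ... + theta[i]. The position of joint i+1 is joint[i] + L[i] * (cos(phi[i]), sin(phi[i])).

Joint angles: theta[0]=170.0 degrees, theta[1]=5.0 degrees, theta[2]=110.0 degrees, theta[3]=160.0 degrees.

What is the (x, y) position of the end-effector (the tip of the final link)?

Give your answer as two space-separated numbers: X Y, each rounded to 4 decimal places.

Answer: -10.9324 2.2552

Derivation:
joint[0] = (0.0000, 0.0000)  (base)
link 0: phi[0] = 170 = 170 deg
  cos(170 deg) = -0.9848, sin(170 deg) = 0.1736
  joint[1] = (0.0000, 0.0000) + 11.2 * (-0.9848, 0.1736) = (0.0000 + -11.0298, 0.0000 + 1.9449) = (-11.0298, 1.9449)
link 1: phi[1] = 170 + 5 = 175 deg
  cos(175 deg) = -0.9962, sin(175 deg) = 0.0872
  joint[2] = (-11.0298, 1.9449) + 4 * (-0.9962, 0.0872) = (-11.0298 + -3.9848, 1.9449 + 0.3486) = (-15.0146, 2.2935)
link 2: phi[2] = 170 + 5 + 110 = 285 deg
  cos(285 deg) = 0.2588, sin(285 deg) = -0.9659
  joint[3] = (-15.0146, 2.2935) + 11.9 * (0.2588, -0.9659) = (-15.0146 + 3.0799, 2.2935 + -11.4945) = (-11.9347, -9.2010)
link 3: phi[3] = 170 + 5 + 110 + 160 = 445 deg
  cos(445 deg) = 0.0872, sin(445 deg) = 0.9962
  joint[4] = (-11.9347, -9.2010) + 11.5 * (0.0872, 0.9962) = (-11.9347 + 1.0023, -9.2010 + 11.4562) = (-10.9324, 2.2552)
End effector: (-10.9324, 2.2552)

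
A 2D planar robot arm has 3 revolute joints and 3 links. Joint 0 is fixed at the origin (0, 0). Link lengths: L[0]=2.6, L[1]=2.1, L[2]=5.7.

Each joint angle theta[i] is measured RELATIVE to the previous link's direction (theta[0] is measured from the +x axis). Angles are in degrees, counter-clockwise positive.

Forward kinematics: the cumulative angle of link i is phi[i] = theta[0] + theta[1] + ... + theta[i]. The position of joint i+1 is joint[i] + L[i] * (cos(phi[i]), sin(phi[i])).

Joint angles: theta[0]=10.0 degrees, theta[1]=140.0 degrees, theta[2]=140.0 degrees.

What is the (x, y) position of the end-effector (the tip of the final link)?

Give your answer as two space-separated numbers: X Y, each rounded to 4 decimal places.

joint[0] = (0.0000, 0.0000)  (base)
link 0: phi[0] = 10 = 10 deg
  cos(10 deg) = 0.9848, sin(10 deg) = 0.1736
  joint[1] = (0.0000, 0.0000) + 2.6 * (0.9848, 0.1736) = (0.0000 + 2.5605, 0.0000 + 0.4515) = (2.5605, 0.4515)
link 1: phi[1] = 10 + 140 = 150 deg
  cos(150 deg) = -0.8660, sin(150 deg) = 0.5000
  joint[2] = (2.5605, 0.4515) + 2.1 * (-0.8660, 0.5000) = (2.5605 + -1.8187, 0.4515 + 1.0500) = (0.7418, 1.5015)
link 2: phi[2] = 10 + 140 + 140 = 290 deg
  cos(290 deg) = 0.3420, sin(290 deg) = -0.9397
  joint[3] = (0.7418, 1.5015) + 5.7 * (0.3420, -0.9397) = (0.7418 + 1.9495, 1.5015 + -5.3562) = (2.6914, -3.8548)
End effector: (2.6914, -3.8548)

Answer: 2.6914 -3.8548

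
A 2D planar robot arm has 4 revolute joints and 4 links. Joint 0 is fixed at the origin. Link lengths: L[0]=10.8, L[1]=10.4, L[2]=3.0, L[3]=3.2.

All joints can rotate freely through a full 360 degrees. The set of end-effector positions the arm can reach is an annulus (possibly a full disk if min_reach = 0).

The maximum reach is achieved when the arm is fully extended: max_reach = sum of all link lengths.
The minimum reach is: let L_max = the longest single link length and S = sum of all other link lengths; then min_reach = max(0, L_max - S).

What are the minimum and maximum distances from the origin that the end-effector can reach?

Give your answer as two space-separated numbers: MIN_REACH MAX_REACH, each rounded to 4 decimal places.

Link lengths: [10.8, 10.4, 3.0, 3.2]
max_reach = 10.8 + 10.4 + 3 + 3.2 = 27.4
L_max = max([10.8, 10.4, 3.0, 3.2]) = 10.8
S (sum of others) = 27.4 - 10.8 = 16.6
min_reach = max(0, 10.8 - 16.6) = max(0, -5.8) = 0

Answer: 0.0000 27.4000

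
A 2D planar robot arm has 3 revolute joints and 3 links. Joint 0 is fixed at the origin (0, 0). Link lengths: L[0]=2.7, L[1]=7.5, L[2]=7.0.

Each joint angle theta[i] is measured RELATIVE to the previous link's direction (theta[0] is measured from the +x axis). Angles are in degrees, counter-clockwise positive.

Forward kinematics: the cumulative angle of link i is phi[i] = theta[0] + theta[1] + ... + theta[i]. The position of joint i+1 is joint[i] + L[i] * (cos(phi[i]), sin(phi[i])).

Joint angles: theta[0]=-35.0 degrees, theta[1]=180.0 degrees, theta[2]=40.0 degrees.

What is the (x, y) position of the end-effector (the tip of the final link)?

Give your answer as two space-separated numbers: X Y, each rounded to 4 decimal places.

Answer: -10.9053 2.1431

Derivation:
joint[0] = (0.0000, 0.0000)  (base)
link 0: phi[0] = -35 = -35 deg
  cos(-35 deg) = 0.8192, sin(-35 deg) = -0.5736
  joint[1] = (0.0000, 0.0000) + 2.7 * (0.8192, -0.5736) = (0.0000 + 2.2117, 0.0000 + -1.5487) = (2.2117, -1.5487)
link 1: phi[1] = -35 + 180 = 145 deg
  cos(145 deg) = -0.8192, sin(145 deg) = 0.5736
  joint[2] = (2.2117, -1.5487) + 7.5 * (-0.8192, 0.5736) = (2.2117 + -6.1436, -1.5487 + 4.3018) = (-3.9319, 2.7532)
link 2: phi[2] = -35 + 180 + 40 = 185 deg
  cos(185 deg) = -0.9962, sin(185 deg) = -0.0872
  joint[3] = (-3.9319, 2.7532) + 7 * (-0.9962, -0.0872) = (-3.9319 + -6.9734, 2.7532 + -0.6101) = (-10.9053, 2.1431)
End effector: (-10.9053, 2.1431)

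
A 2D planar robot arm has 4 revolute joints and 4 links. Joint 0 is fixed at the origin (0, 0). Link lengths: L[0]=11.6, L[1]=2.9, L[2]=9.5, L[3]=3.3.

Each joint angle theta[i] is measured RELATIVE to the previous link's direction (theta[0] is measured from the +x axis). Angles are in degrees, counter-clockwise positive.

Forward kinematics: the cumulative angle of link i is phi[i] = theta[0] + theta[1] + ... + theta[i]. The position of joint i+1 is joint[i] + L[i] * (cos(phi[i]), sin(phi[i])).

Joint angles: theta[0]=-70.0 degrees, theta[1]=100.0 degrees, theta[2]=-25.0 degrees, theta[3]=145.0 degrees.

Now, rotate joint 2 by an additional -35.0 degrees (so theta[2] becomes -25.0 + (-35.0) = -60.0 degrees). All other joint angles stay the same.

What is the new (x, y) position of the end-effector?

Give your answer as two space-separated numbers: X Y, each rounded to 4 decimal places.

joint[0] = (0.0000, 0.0000)  (base)
link 0: phi[0] = -70 = -70 deg
  cos(-70 deg) = 0.3420, sin(-70 deg) = -0.9397
  joint[1] = (0.0000, 0.0000) + 11.6 * (0.3420, -0.9397) = (0.0000 + 3.9674, 0.0000 + -10.9004) = (3.9674, -10.9004)
link 1: phi[1] = -70 + 100 = 30 deg
  cos(30 deg) = 0.8660, sin(30 deg) = 0.5000
  joint[2] = (3.9674, -10.9004) + 2.9 * (0.8660, 0.5000) = (3.9674 + 2.5115, -10.9004 + 1.4500) = (6.4789, -9.4504)
link 2: phi[2] = -70 + 100 + -60 = -30 deg
  cos(-30 deg) = 0.8660, sin(-30 deg) = -0.5000
  joint[3] = (6.4789, -9.4504) + 9.5 * (0.8660, -0.5000) = (6.4789 + 8.2272, -9.4504 + -4.7500) = (14.7061, -14.2004)
link 3: phi[3] = -70 + 100 + -60 + 145 = 115 deg
  cos(115 deg) = -0.4226, sin(115 deg) = 0.9063
  joint[4] = (14.7061, -14.2004) + 3.3 * (-0.4226, 0.9063) = (14.7061 + -1.3946, -14.2004 + 2.9908) = (13.3115, -11.2096)
End effector: (13.3115, -11.2096)

Answer: 13.3115 -11.2096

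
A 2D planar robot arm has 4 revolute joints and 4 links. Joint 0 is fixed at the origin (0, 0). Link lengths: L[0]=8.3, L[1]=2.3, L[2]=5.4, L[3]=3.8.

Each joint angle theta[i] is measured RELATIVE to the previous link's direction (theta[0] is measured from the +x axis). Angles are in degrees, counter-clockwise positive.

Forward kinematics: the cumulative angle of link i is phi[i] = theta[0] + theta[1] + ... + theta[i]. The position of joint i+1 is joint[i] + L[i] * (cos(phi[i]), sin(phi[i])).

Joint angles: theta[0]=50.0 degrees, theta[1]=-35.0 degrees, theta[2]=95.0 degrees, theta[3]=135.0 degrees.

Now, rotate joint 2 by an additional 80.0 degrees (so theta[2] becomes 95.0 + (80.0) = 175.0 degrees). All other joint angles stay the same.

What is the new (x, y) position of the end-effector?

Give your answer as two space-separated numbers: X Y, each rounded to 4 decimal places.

joint[0] = (0.0000, 0.0000)  (base)
link 0: phi[0] = 50 = 50 deg
  cos(50 deg) = 0.6428, sin(50 deg) = 0.7660
  joint[1] = (0.0000, 0.0000) + 8.3 * (0.6428, 0.7660) = (0.0000 + 5.3351, 0.0000 + 6.3582) = (5.3351, 6.3582)
link 1: phi[1] = 50 + -35 = 15 deg
  cos(15 deg) = 0.9659, sin(15 deg) = 0.2588
  joint[2] = (5.3351, 6.3582) + 2.3 * (0.9659, 0.2588) = (5.3351 + 2.2216, 6.3582 + 0.5953) = (7.5568, 6.9535)
link 2: phi[2] = 50 + -35 + 175 = 190 deg
  cos(190 deg) = -0.9848, sin(190 deg) = -0.1736
  joint[3] = (7.5568, 6.9535) + 5.4 * (-0.9848, -0.1736) = (7.5568 + -5.3180, 6.9535 + -0.9377) = (2.2388, 6.0158)
link 3: phi[3] = 50 + -35 + 175 + 135 = 325 deg
  cos(325 deg) = 0.8192, sin(325 deg) = -0.5736
  joint[4] = (2.2388, 6.0158) + 3.8 * (0.8192, -0.5736) = (2.2388 + 3.1128, 6.0158 + -2.1796) = (5.3516, 3.8362)
End effector: (5.3516, 3.8362)

Answer: 5.3516 3.8362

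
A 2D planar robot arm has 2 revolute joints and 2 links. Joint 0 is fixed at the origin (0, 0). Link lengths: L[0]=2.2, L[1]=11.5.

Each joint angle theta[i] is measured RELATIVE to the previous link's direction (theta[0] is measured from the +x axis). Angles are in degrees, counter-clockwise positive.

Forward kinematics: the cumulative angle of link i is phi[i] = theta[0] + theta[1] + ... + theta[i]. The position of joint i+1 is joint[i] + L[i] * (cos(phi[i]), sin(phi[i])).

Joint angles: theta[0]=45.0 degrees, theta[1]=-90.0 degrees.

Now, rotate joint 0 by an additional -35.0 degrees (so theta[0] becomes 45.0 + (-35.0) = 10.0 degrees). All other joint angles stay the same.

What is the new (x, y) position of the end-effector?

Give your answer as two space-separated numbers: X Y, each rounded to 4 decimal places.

Answer: 4.1635 -10.9433

Derivation:
joint[0] = (0.0000, 0.0000)  (base)
link 0: phi[0] = 10 = 10 deg
  cos(10 deg) = 0.9848, sin(10 deg) = 0.1736
  joint[1] = (0.0000, 0.0000) + 2.2 * (0.9848, 0.1736) = (0.0000 + 2.1666, 0.0000 + 0.3820) = (2.1666, 0.3820)
link 1: phi[1] = 10 + -90 = -80 deg
  cos(-80 deg) = 0.1736, sin(-80 deg) = -0.9848
  joint[2] = (2.1666, 0.3820) + 11.5 * (0.1736, -0.9848) = (2.1666 + 1.9970, 0.3820 + -11.3253) = (4.1635, -10.9433)
End effector: (4.1635, -10.9433)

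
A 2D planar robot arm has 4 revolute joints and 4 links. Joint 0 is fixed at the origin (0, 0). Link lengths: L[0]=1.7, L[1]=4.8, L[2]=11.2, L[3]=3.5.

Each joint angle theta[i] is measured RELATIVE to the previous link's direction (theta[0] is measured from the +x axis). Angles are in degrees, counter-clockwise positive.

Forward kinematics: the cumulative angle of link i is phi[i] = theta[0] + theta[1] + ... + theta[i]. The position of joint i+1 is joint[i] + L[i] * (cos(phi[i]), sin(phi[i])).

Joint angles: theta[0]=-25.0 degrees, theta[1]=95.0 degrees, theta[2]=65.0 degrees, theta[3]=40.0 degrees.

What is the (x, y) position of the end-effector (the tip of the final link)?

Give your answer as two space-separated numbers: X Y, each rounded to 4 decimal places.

Answer: -8.2239 12.0167

Derivation:
joint[0] = (0.0000, 0.0000)  (base)
link 0: phi[0] = -25 = -25 deg
  cos(-25 deg) = 0.9063, sin(-25 deg) = -0.4226
  joint[1] = (0.0000, 0.0000) + 1.7 * (0.9063, -0.4226) = (0.0000 + 1.5407, 0.0000 + -0.7185) = (1.5407, -0.7185)
link 1: phi[1] = -25 + 95 = 70 deg
  cos(70 deg) = 0.3420, sin(70 deg) = 0.9397
  joint[2] = (1.5407, -0.7185) + 4.8 * (0.3420, 0.9397) = (1.5407 + 1.6417, -0.7185 + 4.5105) = (3.1824, 3.7921)
link 2: phi[2] = -25 + 95 + 65 = 135 deg
  cos(135 deg) = -0.7071, sin(135 deg) = 0.7071
  joint[3] = (3.1824, 3.7921) + 11.2 * (-0.7071, 0.7071) = (3.1824 + -7.9196, 3.7921 + 7.9196) = (-4.7372, 11.7117)
link 3: phi[3] = -25 + 95 + 65 + 40 = 175 deg
  cos(175 deg) = -0.9962, sin(175 deg) = 0.0872
  joint[4] = (-4.7372, 11.7117) + 3.5 * (-0.9962, 0.0872) = (-4.7372 + -3.4867, 11.7117 + 0.3050) = (-8.2239, 12.0167)
End effector: (-8.2239, 12.0167)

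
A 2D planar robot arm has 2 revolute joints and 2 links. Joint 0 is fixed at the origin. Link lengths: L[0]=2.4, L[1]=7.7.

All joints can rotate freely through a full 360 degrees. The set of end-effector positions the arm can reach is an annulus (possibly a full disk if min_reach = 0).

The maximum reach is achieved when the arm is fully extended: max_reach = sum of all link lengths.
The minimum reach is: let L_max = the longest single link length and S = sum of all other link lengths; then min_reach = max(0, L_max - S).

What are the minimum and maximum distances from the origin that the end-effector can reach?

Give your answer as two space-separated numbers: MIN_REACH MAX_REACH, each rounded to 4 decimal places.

Link lengths: [2.4, 7.7]
max_reach = 2.4 + 7.7 = 10.1
L_max = max([2.4, 7.7]) = 7.7
S (sum of others) = 10.1 - 7.7 = 2.4
min_reach = max(0, 7.7 - 2.4) = max(0, 5.3) = 5.3

Answer: 5.3000 10.1000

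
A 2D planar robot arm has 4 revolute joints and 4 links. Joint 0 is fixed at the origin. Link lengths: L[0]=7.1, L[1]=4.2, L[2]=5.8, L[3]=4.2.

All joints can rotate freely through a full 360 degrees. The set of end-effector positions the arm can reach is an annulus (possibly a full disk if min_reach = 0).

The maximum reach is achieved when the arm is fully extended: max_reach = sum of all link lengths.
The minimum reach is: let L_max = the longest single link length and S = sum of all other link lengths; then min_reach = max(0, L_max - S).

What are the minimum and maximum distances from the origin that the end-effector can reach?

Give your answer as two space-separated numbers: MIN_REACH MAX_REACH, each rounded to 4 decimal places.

Link lengths: [7.1, 4.2, 5.8, 4.2]
max_reach = 7.1 + 4.2 + 5.8 + 4.2 = 21.3
L_max = max([7.1, 4.2, 5.8, 4.2]) = 7.1
S (sum of others) = 21.3 - 7.1 = 14.2
min_reach = max(0, 7.1 - 14.2) = max(0, -7.1) = 0

Answer: 0.0000 21.3000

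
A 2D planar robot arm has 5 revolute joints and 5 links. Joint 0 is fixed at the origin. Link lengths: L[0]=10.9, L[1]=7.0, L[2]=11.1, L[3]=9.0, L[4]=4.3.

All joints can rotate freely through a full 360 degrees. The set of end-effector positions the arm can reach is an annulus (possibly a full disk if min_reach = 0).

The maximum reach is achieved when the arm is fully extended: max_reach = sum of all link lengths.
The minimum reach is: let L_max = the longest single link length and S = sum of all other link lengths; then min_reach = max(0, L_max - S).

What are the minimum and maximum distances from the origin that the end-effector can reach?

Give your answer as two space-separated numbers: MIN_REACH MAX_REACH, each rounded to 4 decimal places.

Link lengths: [10.9, 7.0, 11.1, 9.0, 4.3]
max_reach = 10.9 + 7 + 11.1 + 9 + 4.3 = 42.3
L_max = max([10.9, 7.0, 11.1, 9.0, 4.3]) = 11.1
S (sum of others) = 42.3 - 11.1 = 31.2
min_reach = max(0, 11.1 - 31.2) = max(0, -20.1) = 0

Answer: 0.0000 42.3000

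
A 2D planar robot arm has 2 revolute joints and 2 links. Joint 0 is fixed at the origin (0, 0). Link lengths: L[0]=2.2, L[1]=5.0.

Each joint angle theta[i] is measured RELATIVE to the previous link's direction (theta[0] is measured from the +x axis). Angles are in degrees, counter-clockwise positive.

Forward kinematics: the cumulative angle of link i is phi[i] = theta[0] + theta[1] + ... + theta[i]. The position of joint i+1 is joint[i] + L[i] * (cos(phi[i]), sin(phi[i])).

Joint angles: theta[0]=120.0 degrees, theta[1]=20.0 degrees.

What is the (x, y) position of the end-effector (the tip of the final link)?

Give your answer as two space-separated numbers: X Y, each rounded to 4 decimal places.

Answer: -4.9302 5.1192

Derivation:
joint[0] = (0.0000, 0.0000)  (base)
link 0: phi[0] = 120 = 120 deg
  cos(120 deg) = -0.5000, sin(120 deg) = 0.8660
  joint[1] = (0.0000, 0.0000) + 2.2 * (-0.5000, 0.8660) = (0.0000 + -1.1000, 0.0000 + 1.9053) = (-1.1000, 1.9053)
link 1: phi[1] = 120 + 20 = 140 deg
  cos(140 deg) = -0.7660, sin(140 deg) = 0.6428
  joint[2] = (-1.1000, 1.9053) + 5 * (-0.7660, 0.6428) = (-1.1000 + -3.8302, 1.9053 + 3.2139) = (-4.9302, 5.1192)
End effector: (-4.9302, 5.1192)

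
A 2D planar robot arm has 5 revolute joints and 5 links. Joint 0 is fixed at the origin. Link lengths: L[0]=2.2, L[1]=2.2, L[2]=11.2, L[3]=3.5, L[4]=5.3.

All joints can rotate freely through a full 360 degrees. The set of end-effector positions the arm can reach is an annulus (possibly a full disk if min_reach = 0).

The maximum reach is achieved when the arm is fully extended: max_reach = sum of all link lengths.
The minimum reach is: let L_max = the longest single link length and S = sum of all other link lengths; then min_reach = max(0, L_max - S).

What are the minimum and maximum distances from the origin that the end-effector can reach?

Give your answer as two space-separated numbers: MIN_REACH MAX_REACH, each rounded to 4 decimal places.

Answer: 0.0000 24.4000

Derivation:
Link lengths: [2.2, 2.2, 11.2, 3.5, 5.3]
max_reach = 2.2 + 2.2 + 11.2 + 3.5 + 5.3 = 24.4
L_max = max([2.2, 2.2, 11.2, 3.5, 5.3]) = 11.2
S (sum of others) = 24.4 - 11.2 = 13.2
min_reach = max(0, 11.2 - 13.2) = max(0, -2) = 0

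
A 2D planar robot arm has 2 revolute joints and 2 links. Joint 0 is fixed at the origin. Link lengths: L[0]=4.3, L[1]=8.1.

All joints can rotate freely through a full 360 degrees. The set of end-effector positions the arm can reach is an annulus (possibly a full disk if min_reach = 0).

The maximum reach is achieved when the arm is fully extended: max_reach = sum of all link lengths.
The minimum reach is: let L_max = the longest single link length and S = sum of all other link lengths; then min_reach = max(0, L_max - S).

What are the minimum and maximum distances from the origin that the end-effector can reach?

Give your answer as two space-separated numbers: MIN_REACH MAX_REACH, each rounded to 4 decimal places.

Answer: 3.8000 12.4000

Derivation:
Link lengths: [4.3, 8.1]
max_reach = 4.3 + 8.1 = 12.4
L_max = max([4.3, 8.1]) = 8.1
S (sum of others) = 12.4 - 8.1 = 4.3
min_reach = max(0, 8.1 - 4.3) = max(0, 3.8) = 3.8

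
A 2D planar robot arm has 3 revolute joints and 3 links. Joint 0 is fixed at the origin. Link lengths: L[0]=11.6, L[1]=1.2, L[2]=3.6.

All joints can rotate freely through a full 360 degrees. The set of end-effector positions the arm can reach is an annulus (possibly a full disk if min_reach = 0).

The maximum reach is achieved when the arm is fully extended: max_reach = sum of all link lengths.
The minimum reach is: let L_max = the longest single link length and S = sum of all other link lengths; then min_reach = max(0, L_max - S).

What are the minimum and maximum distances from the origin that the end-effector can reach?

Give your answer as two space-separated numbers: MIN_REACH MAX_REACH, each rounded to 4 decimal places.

Answer: 6.8000 16.4000

Derivation:
Link lengths: [11.6, 1.2, 3.6]
max_reach = 11.6 + 1.2 + 3.6 = 16.4
L_max = max([11.6, 1.2, 3.6]) = 11.6
S (sum of others) = 16.4 - 11.6 = 4.8
min_reach = max(0, 11.6 - 4.8) = max(0, 6.8) = 6.8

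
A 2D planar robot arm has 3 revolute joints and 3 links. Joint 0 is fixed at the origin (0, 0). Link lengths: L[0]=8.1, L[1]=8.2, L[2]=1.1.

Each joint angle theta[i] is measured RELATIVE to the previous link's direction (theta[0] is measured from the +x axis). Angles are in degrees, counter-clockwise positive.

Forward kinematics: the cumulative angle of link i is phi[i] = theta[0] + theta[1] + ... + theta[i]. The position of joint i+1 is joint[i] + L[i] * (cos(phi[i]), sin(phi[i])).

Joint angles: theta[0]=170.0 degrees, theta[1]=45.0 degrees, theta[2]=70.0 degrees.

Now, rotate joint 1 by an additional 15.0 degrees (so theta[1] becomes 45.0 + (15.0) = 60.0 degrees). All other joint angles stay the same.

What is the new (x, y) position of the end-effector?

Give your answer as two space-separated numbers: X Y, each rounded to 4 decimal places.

Answer: -12.6978 -5.8276

Derivation:
joint[0] = (0.0000, 0.0000)  (base)
link 0: phi[0] = 170 = 170 deg
  cos(170 deg) = -0.9848, sin(170 deg) = 0.1736
  joint[1] = (0.0000, 0.0000) + 8.1 * (-0.9848, 0.1736) = (0.0000 + -7.9769, 0.0000 + 1.4066) = (-7.9769, 1.4066)
link 1: phi[1] = 170 + 60 = 230 deg
  cos(230 deg) = -0.6428, sin(230 deg) = -0.7660
  joint[2] = (-7.9769, 1.4066) + 8.2 * (-0.6428, -0.7660) = (-7.9769 + -5.2709, 1.4066 + -6.2816) = (-13.2478, -4.8750)
link 2: phi[2] = 170 + 60 + 70 = 300 deg
  cos(300 deg) = 0.5000, sin(300 deg) = -0.8660
  joint[3] = (-13.2478, -4.8750) + 1.1 * (0.5000, -0.8660) = (-13.2478 + 0.5500, -4.8750 + -0.9526) = (-12.6978, -5.8276)
End effector: (-12.6978, -5.8276)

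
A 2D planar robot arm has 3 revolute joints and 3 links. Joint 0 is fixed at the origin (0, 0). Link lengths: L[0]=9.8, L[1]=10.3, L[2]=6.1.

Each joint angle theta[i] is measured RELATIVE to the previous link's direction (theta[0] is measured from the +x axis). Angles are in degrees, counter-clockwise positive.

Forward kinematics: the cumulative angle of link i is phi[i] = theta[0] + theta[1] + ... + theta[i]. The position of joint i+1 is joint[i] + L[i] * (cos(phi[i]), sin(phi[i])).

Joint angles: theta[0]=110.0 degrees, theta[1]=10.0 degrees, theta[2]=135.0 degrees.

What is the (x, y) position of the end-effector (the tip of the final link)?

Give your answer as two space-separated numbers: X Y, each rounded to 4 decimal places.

Answer: -10.0806 12.2369

Derivation:
joint[0] = (0.0000, 0.0000)  (base)
link 0: phi[0] = 110 = 110 deg
  cos(110 deg) = -0.3420, sin(110 deg) = 0.9397
  joint[1] = (0.0000, 0.0000) + 9.8 * (-0.3420, 0.9397) = (0.0000 + -3.3518, 0.0000 + 9.2090) = (-3.3518, 9.2090)
link 1: phi[1] = 110 + 10 = 120 deg
  cos(120 deg) = -0.5000, sin(120 deg) = 0.8660
  joint[2] = (-3.3518, 9.2090) + 10.3 * (-0.5000, 0.8660) = (-3.3518 + -5.1500, 9.2090 + 8.9201) = (-8.5018, 18.1290)
link 2: phi[2] = 110 + 10 + 135 = 255 deg
  cos(255 deg) = -0.2588, sin(255 deg) = -0.9659
  joint[3] = (-8.5018, 18.1290) + 6.1 * (-0.2588, -0.9659) = (-8.5018 + -1.5788, 18.1290 + -5.8921) = (-10.0806, 12.2369)
End effector: (-10.0806, 12.2369)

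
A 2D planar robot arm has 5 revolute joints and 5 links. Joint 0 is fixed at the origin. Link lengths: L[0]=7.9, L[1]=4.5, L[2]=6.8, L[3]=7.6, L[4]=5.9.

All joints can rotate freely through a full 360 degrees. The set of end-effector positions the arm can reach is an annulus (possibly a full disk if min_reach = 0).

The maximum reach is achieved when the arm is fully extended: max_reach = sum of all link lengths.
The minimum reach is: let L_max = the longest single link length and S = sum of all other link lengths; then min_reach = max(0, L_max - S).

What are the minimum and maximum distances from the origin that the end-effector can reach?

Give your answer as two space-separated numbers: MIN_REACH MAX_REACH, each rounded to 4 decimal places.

Link lengths: [7.9, 4.5, 6.8, 7.6, 5.9]
max_reach = 7.9 + 4.5 + 6.8 + 7.6 + 5.9 = 32.7
L_max = max([7.9, 4.5, 6.8, 7.6, 5.9]) = 7.9
S (sum of others) = 32.7 - 7.9 = 24.8
min_reach = max(0, 7.9 - 24.8) = max(0, -16.9) = 0

Answer: 0.0000 32.7000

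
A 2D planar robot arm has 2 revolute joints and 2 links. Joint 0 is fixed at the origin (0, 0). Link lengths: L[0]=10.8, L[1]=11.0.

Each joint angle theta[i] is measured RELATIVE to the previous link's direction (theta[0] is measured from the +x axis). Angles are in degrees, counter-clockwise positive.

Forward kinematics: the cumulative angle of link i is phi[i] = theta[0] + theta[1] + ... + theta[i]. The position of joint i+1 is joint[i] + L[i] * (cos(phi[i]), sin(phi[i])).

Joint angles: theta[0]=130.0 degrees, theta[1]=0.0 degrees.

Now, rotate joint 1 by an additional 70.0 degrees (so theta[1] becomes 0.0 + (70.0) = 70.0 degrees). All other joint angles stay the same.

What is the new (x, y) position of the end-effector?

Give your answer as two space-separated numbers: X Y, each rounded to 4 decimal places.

joint[0] = (0.0000, 0.0000)  (base)
link 0: phi[0] = 130 = 130 deg
  cos(130 deg) = -0.6428, sin(130 deg) = 0.7660
  joint[1] = (0.0000, 0.0000) + 10.8 * (-0.6428, 0.7660) = (0.0000 + -6.9421, 0.0000 + 8.2733) = (-6.9421, 8.2733)
link 1: phi[1] = 130 + 70 = 200 deg
  cos(200 deg) = -0.9397, sin(200 deg) = -0.3420
  joint[2] = (-6.9421, 8.2733) + 11 * (-0.9397, -0.3420) = (-6.9421 + -10.3366, 8.2733 + -3.7622) = (-17.2787, 4.5111)
End effector: (-17.2787, 4.5111)

Answer: -17.2787 4.5111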